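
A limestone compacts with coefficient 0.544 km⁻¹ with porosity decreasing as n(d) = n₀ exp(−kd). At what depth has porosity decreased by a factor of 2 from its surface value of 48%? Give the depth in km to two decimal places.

n/n₀ = 1/2 ⇒ exp(−k·d) = 1/2 ⇒ d = ln(2) / k
d = 0.6931 / 0.544 = 1.274 km

1.27 km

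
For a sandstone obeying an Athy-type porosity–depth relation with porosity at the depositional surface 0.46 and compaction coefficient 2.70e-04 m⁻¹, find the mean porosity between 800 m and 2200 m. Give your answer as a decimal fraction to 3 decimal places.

0.309

Working in km (1 km = 1000 m; β in km⁻¹ = β in m⁻¹ × 1000):
⟨phi⟩ = (1/(d₂−d₁)) ∫ phi₀ e^(−βd) dd = phi₀·(e^(−β·d₁) − e^(−β·d₂)) / (β·(d₂−d₁))
e^(−0.27×0.8) = 0.8057; e^(−0.27×2.2) = 0.5521
⟨phi⟩ = 0.46 × (0.8057 − 0.5521) / (0.27 × 1.4) = 0.46 × 0.6710 = 0.3086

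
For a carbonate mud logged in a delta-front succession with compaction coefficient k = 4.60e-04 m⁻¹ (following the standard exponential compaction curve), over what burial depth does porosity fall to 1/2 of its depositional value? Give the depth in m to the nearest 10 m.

Working in km (1 km = 1000 m; k in km⁻¹ = k in m⁻¹ × 1000):
phi/phi₀ = 1/2 ⇒ exp(−k·Z) = 1/2 ⇒ Z = ln(2) / k
Z = 0.6931 / 0.46 = 1.507 km

1510 m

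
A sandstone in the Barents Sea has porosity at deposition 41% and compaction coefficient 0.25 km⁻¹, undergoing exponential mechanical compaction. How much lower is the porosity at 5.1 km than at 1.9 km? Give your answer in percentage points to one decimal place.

14.0 percentage points

φ(1.9) = 0.41·e^(−0.25×1.9) = 0.2550
φ(5.1) = 0.41·e^(−0.25×5.1) = 0.1146
Δφ = 0.2550 − 0.1146 = 0.1404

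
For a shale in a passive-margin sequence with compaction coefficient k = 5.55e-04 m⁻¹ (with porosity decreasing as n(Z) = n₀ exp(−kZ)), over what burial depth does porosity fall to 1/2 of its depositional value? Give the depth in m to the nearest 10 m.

1250 m

Working in km (1 km = 1000 m; k in km⁻¹ = k in m⁻¹ × 1000):
n/n₀ = 1/2 ⇒ exp(−k·Z) = 1/2 ⇒ Z = ln(2) / k
Z = 0.6931 / 0.555 = 1.249 km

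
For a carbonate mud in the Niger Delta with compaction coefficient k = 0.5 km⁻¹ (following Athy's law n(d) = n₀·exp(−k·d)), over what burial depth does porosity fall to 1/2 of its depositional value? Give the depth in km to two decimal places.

1.39 km

n/n₀ = 1/2 ⇒ exp(−k·d) = 1/2 ⇒ d = ln(2) / k
d = 0.6931 / 0.5 = 1.386 km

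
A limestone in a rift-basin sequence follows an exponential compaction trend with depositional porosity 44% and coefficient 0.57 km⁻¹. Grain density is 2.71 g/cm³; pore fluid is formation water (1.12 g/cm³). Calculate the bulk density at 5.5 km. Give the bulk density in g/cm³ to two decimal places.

Porosity at depth: φ = 0.44·exp(−0.57×5.5) = 0.44×0.0435 = 0.0191
Bulk density: ρ_b = (1−φ)ρ_g + φ·ρ_f = 0.9809×2.71 + 0.0191×1.12
       = 2.658 + 0.021 = 2.680 g/cm³

2.68 g/cm³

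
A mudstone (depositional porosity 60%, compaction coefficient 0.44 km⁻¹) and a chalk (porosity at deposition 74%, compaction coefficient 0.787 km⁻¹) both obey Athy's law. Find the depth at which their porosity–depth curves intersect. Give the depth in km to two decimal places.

0.60 km

Set n₀ₐ e^(−cₐZ) = n₀ᵦ e^(−cᵦZ) ⇒ ln(n₀ₐ/n₀ᵦ) = (cₐ − cᵦ)·Z
Z = ln(0.6/0.74) / (0.44 − 0.787) = -0.2097 / -0.347 = 0.604 km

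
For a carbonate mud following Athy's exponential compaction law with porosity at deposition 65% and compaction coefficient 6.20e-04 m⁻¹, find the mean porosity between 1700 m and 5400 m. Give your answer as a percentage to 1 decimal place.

Working in km (1 km = 1000 m; β in km⁻¹ = β in m⁻¹ × 1000):
⟨phi⟩ = (1/(z₂−z₁)) ∫ phi₀ e^(−βz) dz = phi₀·(e^(−β·z₁) − e^(−β·z₂)) / (β·(z₂−z₁))
e^(−0.62×1.7) = 0.3485; e^(−0.62×5.4) = 0.0352
⟨phi⟩ = 0.65 × (0.3485 − 0.0352) / (0.62 × 3.7) = 0.65 × 0.1366 = 0.0888

8.9%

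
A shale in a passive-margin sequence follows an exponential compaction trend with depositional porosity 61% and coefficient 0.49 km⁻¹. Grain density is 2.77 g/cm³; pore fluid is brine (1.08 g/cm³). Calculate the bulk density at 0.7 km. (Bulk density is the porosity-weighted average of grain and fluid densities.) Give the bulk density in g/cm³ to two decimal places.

2.04 g/cm³

Porosity at depth: φ = 0.61·exp(−0.49×0.7) = 0.61×0.7096 = 0.4329
Bulk density: ρ_b = (1−φ)ρ_g + φ·ρ_f = 0.5671×2.77 + 0.4329×1.08
       = 1.571 + 0.468 = 2.038 g/cm³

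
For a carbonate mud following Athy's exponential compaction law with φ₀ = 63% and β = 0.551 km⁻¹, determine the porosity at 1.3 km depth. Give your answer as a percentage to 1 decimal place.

30.8%

φ = φ₀·exp(−β·d) = 0.63 × exp(−0.551 × 1.3) = 0.63 × exp(−0.7163)
  = 0.63 × 0.4886 = 0.3078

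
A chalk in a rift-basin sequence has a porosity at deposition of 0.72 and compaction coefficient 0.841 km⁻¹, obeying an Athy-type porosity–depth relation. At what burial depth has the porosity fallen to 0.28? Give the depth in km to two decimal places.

1.12 km

Invert Athy's law: d = ln(φ₀/φ) / c
d = ln(0.72/0.28) / 0.841 = ln(2.571) / 0.841 = 0.9445 / 0.841 = 1.123 km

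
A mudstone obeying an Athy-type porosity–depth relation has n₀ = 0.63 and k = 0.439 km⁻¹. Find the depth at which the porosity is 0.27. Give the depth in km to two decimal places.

1.93 km

Invert Athy's law: z = ln(n₀/n) / k
z = ln(0.63/0.27) / 0.439 = ln(2.333) / 0.439 = 0.8473 / 0.439 = 1.930 km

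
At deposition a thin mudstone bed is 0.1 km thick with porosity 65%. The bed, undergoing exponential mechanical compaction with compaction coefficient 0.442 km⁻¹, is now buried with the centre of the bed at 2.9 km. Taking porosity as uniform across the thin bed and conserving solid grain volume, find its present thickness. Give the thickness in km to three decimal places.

0.043 km

Porosity at 2.9 km: phi = 0.65·exp(−0.442×2.9) = 0.1804
Solid-volume conservation: h(1−phi) = h₀(1−phi₀) ⇒ h = h₀·(1−phi₀)/(1−phi)
h = 0.1 × (1 − 0.65)/(1 − 0.1804) = 0.1 × 0.4270 = 0.0427 km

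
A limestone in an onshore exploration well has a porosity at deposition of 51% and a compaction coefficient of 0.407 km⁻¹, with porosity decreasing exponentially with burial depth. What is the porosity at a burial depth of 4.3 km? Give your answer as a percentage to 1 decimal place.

8.9%

φ = φ₀·exp(−β·d) = 0.51 × exp(−0.407 × 4.3) = 0.51 × exp(−1.75)
  = 0.51 × 0.1738 = 0.0886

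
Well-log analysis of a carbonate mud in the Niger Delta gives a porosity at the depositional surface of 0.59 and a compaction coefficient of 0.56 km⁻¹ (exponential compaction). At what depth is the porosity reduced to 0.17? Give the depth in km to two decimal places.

Invert Athy's law: z = ln(φ₀/φ) / β
z = ln(0.59/0.17) / 0.56 = ln(3.471) / 0.56 = 1.2443 / 0.56 = 2.222 km

2.22 km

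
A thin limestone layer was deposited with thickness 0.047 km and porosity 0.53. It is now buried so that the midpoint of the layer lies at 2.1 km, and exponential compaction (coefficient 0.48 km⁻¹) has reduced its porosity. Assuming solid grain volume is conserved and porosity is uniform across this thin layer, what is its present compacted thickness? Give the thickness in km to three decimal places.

0.027 km

Porosity at 2.1 km: phi = 0.53·exp(−0.48×2.1) = 0.1934
Solid-volume conservation: h(1−phi) = h₀(1−phi₀) ⇒ h = h₀·(1−phi₀)/(1−phi)
h = 0.047 × (1 − 0.53)/(1 − 0.1934) = 0.047 × 0.5827 = 0.0274 km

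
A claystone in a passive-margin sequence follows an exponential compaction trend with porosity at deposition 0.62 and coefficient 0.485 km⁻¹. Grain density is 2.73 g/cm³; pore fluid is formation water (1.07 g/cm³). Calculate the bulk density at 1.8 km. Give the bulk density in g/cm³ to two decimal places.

2.30 g/cm³

Porosity at depth: phi = 0.62·exp(−0.485×1.8) = 0.62×0.4177 = 0.2590
Bulk density: ρ_b = (1−phi)ρ_g + phi·ρ_f = 0.7410×2.73 + 0.2590×1.07
       = 2.023 + 0.277 = 2.300 g/cm³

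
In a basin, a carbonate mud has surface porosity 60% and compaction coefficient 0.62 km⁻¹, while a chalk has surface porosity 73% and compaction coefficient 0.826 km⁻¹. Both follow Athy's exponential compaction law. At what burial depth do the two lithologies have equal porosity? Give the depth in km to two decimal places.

Set phi₀ₐ e^(−kₐZ) = phi₀ᵦ e^(−kᵦZ) ⇒ ln(phi₀ₐ/phi₀ᵦ) = (kₐ − kᵦ)·Z
Z = ln(0.6/0.73) / (0.62 − 0.826) = -0.1961 / -0.206 = 0.952 km

0.95 km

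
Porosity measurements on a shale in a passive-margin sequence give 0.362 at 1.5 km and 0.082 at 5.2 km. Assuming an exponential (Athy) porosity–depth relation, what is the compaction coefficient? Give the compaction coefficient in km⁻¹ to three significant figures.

0.401 km⁻¹

Athy: n(z) = n₀ e^(−kz) ⇒ n₁/n₂ = e^{k(z₂−z₁)} ⇒ k = ln(n₁/n₂)/(z₂−z₁)
k = ln(0.362/0.082) / (5.2 − 1.5) = ln(4.415) / 3.7 = 1.4849 / 3.7 = 0.4013 km⁻¹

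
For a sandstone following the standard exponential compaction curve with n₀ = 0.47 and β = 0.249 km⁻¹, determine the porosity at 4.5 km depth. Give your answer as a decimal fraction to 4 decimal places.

0.1533

n = n₀·exp(−β·d) = 0.47 × exp(−0.249 × 4.5) = 0.47 × exp(−1.121)
  = 0.47 × 0.3261 = 0.1533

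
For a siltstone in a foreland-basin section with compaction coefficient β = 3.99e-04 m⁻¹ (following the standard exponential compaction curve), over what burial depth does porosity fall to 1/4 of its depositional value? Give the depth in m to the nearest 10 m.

3470 m

Working in km (1 km = 1000 m; β in km⁻¹ = β in m⁻¹ × 1000):
φ/φ₀ = 1/4 ⇒ exp(−β·z) = 1/4 ⇒ z = ln(4) / β
z = 1.3863 / 0.399 = 3.474 km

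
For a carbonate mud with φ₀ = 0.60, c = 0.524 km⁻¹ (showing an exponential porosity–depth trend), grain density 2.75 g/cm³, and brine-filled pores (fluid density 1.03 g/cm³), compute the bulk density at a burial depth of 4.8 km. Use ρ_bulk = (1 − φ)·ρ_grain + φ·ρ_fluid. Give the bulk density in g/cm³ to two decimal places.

Porosity at depth: φ = 0.6·exp(−0.524×4.8) = 0.6×0.0808 = 0.0485
Bulk density: ρ_b = (1−φ)ρ_g + φ·ρ_f = 0.9515×2.75 + 0.0485×1.03
       = 2.617 + 0.050 = 2.667 g/cm³

2.67 g/cm³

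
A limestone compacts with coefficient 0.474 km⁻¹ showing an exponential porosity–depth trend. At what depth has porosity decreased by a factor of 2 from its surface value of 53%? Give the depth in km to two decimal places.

phi/phi₀ = 1/2 ⇒ exp(−k·z) = 1/2 ⇒ z = ln(2) / k
z = 0.6931 / 0.474 = 1.462 km

1.46 km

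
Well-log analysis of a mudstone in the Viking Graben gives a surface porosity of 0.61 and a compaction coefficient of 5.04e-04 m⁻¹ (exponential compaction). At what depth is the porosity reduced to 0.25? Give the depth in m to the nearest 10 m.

1770 m

Working in km (1 km = 1000 m; c in km⁻¹ = c in m⁻¹ × 1000):
Invert Athy's law: Z = ln(n₀/n) / c
Z = ln(0.61/0.25) / 0.504 = ln(2.44) / 0.504 = 0.8920 / 0.504 = 1.770 km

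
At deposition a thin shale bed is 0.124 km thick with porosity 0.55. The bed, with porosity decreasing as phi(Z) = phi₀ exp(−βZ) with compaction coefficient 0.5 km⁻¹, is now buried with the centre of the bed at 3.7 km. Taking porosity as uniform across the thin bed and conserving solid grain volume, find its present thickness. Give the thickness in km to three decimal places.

Porosity at 3.7 km: phi = 0.55·exp(−0.5×3.7) = 0.0865
Solid-volume conservation: h(1−phi) = h₀(1−phi₀) ⇒ h = h₀·(1−phi₀)/(1−phi)
h = 0.124 × (1 − 0.55)/(1 − 0.0865) = 0.124 × 0.4926 = 0.0611 km

0.061 km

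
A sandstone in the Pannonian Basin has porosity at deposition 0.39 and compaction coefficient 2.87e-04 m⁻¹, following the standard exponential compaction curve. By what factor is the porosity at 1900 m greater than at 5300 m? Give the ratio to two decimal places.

2.65

Working in km (1 km = 1000 m; c in km⁻¹ = c in m⁻¹ × 1000):
n(z₁)/n(z₂) = e^(−c·z₁)/e^(−c·z₂) = e^{c(z₂−z₁)}
= exp(0.287 × 3.4) = exp(0.9758) = 2.6533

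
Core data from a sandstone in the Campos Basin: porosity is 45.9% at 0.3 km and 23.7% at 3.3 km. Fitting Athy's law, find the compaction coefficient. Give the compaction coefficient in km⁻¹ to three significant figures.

Athy: φ(Z) = φ₀ e^(−βZ) ⇒ φ₁/φ₂ = e^{β(Z₂−Z₁)} ⇒ β = ln(φ₁/φ₂)/(Z₂−Z₁)
β = ln(0.459/0.237) / (3.3 − 0.3) = ln(1.937) / 3 = 0.6610 / 3 = 0.2203 km⁻¹

0.220 km⁻¹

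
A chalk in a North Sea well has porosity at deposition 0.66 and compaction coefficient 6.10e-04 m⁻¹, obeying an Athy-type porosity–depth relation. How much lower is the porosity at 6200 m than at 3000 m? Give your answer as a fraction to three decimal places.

Working in km (1 km = 1000 m; c in km⁻¹ = c in m⁻¹ × 1000):
phi(3) = 0.66·e^(−0.61×3) = 0.1059
phi(6.2) = 0.66·e^(−0.61×6.2) = 0.0150
Δphi = 0.1059 − 0.0150 = 0.0908

0.091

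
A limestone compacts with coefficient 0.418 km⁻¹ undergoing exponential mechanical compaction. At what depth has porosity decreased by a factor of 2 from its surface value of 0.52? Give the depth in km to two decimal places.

n/n₀ = 1/2 ⇒ exp(−k·Z) = 1/2 ⇒ Z = ln(2) / k
Z = 0.6931 / 0.418 = 1.658 km

1.66 km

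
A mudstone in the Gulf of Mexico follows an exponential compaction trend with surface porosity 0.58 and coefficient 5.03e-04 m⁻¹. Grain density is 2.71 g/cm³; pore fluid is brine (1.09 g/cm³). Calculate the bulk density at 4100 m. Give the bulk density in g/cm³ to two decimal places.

Working in km (1 km = 1000 m; k in km⁻¹ = k in m⁻¹ × 1000):
Porosity at depth: φ = 0.58·exp(−0.503×4.1) = 0.58×0.1272 = 0.0738
Bulk density: ρ_b = (1−φ)ρ_g + φ·ρ_f = 0.9262×2.71 + 0.0738×1.09
       = 2.510 + 0.080 = 2.591 g/cm³

2.59 g/cm³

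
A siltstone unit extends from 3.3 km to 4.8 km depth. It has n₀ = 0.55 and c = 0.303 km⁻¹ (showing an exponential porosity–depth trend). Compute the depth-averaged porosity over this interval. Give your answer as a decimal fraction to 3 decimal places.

⟨n⟩ = (1/(z₂−z₁)) ∫ n₀ e^(−cz) dz = n₀·(e^(−c·z₁) − e^(−c·z₂)) / (c·(z₂−z₁))
e^(−0.303×3.3) = 0.3679; e^(−0.303×4.8) = 0.2335
⟨n⟩ = 0.55 × (0.3679 − 0.2335) / (0.303 × 1.5) = 0.55 × 0.2957 = 0.1626

0.163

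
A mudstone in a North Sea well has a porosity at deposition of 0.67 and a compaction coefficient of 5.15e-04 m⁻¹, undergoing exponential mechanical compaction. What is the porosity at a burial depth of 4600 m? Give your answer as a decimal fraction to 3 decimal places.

0.063

Working in km (1 km = 1000 m; β in km⁻¹ = β in m⁻¹ × 1000):
n = n₀·exp(−β·Z) = 0.67 × exp(−0.515 × 4.6) = 0.67 × exp(−2.369)
  = 0.67 × 0.0936 = 0.0627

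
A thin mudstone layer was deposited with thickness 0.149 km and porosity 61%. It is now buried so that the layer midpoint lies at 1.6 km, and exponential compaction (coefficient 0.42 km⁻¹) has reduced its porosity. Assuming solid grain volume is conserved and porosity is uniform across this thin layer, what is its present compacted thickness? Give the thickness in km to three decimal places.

Porosity at 1.6 km: φ = 0.61·exp(−0.42×1.6) = 0.3115
Solid-volume conservation: h(1−φ) = h₀(1−φ₀) ⇒ h = h₀·(1−φ₀)/(1−φ)
h = 0.149 × (1 − 0.61)/(1 − 0.3115) = 0.149 × 0.5665 = 0.0844 km

0.084 km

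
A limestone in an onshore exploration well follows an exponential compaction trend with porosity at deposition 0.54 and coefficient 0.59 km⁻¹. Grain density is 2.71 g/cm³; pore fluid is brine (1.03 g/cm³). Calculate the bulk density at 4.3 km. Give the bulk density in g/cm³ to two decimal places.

Porosity at depth: phi = 0.54·exp(−0.59×4.3) = 0.54×0.0791 = 0.0427
Bulk density: ρ_b = (1−phi)ρ_g + phi·ρ_f = 0.9573×2.71 + 0.0427×1.03
       = 2.594 + 0.044 = 2.638 g/cm³

2.64 g/cm³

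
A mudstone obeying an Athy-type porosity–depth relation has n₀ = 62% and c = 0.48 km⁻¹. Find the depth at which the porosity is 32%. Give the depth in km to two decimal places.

Invert Athy's law: Z = ln(n₀/n) / c
Z = ln(0.62/0.32) / 0.48 = ln(1.938) / 0.48 = 0.6614 / 0.48 = 1.378 km

1.38 km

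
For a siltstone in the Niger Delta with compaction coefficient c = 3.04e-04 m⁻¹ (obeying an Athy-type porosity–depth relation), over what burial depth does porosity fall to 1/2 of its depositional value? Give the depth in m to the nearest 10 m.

Working in km (1 km = 1000 m; c in km⁻¹ = c in m⁻¹ × 1000):
φ/φ₀ = 1/2 ⇒ exp(−c·d) = 1/2 ⇒ d = ln(2) / c
d = 0.6931 / 0.304 = 2.280 km

2280 m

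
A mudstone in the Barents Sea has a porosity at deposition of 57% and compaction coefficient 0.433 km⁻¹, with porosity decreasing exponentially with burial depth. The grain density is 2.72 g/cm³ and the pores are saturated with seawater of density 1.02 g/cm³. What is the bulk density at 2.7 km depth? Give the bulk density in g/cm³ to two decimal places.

Porosity at depth: n = 0.57·exp(−0.433×2.7) = 0.57×0.3106 = 0.1771
Bulk density: ρ_b = (1−n)ρ_g + n·ρ_f = 0.8229×2.72 + 0.1771×1.02
       = 2.238 + 0.181 = 2.419 g/cm³

2.42 g/cm³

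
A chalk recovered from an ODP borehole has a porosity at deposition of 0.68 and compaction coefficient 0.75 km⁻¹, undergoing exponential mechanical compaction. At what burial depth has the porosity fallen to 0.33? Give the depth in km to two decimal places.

0.96 km

Invert Athy's law: d = ln(φ₀/φ) / c
d = ln(0.68/0.33) / 0.75 = ln(2.061) / 0.75 = 0.7230 / 0.75 = 0.964 km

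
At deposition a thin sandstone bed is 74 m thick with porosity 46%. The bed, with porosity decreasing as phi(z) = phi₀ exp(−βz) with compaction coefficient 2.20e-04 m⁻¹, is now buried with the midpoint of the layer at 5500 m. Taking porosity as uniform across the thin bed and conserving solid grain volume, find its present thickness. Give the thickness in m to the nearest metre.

46 m

Working in km (1 km = 1000 m; β in km⁻¹ = β in m⁻¹ × 1000):
Porosity at 5.5 km: phi = 0.46·exp(−0.22×5.5) = 0.1372
Solid-volume conservation: h(1−phi) = h₀(1−phi₀) ⇒ h = h₀·(1−phi₀)/(1−phi)
h = 0.074 × (1 − 0.46)/(1 − 0.1372) = 0.074 × 0.6258 = 0.0463 km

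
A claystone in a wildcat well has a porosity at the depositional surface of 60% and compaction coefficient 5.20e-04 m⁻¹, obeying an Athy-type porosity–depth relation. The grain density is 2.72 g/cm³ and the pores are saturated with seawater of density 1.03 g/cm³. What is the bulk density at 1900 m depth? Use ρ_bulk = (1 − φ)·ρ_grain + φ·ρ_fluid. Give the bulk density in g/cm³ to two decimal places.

Working in km (1 km = 1000 m; β in km⁻¹ = β in m⁻¹ × 1000):
Porosity at depth: φ = 0.6·exp(−0.52×1.9) = 0.6×0.3723 = 0.2234
Bulk density: ρ_b = (1−φ)ρ_g + φ·ρ_f = 0.7766×2.72 + 0.2234×1.03
       = 2.112 + 0.230 = 2.342 g/cm³

2.34 g/cm³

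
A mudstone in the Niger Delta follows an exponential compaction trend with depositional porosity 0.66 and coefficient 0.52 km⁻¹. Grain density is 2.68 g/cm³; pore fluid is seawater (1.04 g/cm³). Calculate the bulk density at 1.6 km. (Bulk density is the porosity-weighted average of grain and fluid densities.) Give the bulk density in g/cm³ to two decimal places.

Porosity at depth: phi = 0.66·exp(−0.52×1.6) = 0.66×0.4352 = 0.2872
Bulk density: ρ_b = (1−phi)ρ_g + phi·ρ_f = 0.7128×2.68 + 0.2872×1.04
       = 1.910 + 0.299 = 2.209 g/cm³

2.21 g/cm³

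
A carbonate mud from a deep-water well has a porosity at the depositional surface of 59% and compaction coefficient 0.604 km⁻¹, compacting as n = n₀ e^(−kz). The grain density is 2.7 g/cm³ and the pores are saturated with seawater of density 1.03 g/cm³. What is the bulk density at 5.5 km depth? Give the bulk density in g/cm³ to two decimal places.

Porosity at depth: n = 0.59·exp(−0.604×5.5) = 0.59×0.0361 = 0.0213
Bulk density: ρ_b = (1−n)ρ_g + n·ρ_f = 0.9787×2.7 + 0.0213×1.03
       = 2.643 + 0.022 = 2.664 g/cm³

2.66 g/cm³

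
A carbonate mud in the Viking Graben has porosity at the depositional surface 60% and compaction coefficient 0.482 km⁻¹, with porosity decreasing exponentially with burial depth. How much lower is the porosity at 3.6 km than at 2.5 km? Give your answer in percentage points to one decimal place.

phi(2.5) = 0.6·e^(−0.482×2.5) = 0.1798
phi(3.6) = 0.6·e^(−0.482×3.6) = 0.1058
Δphi = 0.1798 − 0.1058 = 0.0740

7.4 percentage points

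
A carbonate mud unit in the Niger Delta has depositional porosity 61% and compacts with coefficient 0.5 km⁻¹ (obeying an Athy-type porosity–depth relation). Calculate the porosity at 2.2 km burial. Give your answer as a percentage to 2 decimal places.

20.31%

φ = φ₀·exp(−β·d) = 0.61 × exp(−0.5 × 2.2) = 0.61 × exp(−1.1)
  = 0.61 × 0.3329 = 0.2031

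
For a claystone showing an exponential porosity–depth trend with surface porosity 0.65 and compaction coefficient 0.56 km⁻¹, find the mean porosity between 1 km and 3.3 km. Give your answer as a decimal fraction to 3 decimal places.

⟨phi⟩ = (1/(z₂−z₁)) ∫ phi₀ e^(−βz) dz = phi₀·(e^(−β·z₁) − e^(−β·z₂)) / (β·(z₂−z₁))
e^(−0.56×1) = 0.5712; e^(−0.56×3.3) = 0.1576
⟨phi⟩ = 0.65 × (0.5712 − 0.1576) / (0.56 × 2.3) = 0.65 × 0.3212 = 0.2088

0.209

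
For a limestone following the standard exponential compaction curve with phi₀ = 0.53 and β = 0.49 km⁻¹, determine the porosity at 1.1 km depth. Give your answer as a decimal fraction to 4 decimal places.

0.3092

phi = phi₀·exp(−β·d) = 0.53 × exp(−0.49 × 1.1) = 0.53 × exp(−0.539)
  = 0.53 × 0.5833 = 0.3092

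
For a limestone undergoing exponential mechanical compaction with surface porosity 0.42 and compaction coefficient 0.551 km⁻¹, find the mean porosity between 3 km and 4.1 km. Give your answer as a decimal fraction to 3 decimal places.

0.060

⟨n⟩ = (1/(Z₂−Z₁)) ∫ n₀ e^(−βZ) dZ = n₀·(e^(−β·Z₁) − e^(−β·Z₂)) / (β·(Z₂−Z₁))
e^(−0.551×3) = 0.1915; e^(−0.551×4.1) = 0.1044
⟨n⟩ = 0.42 × (0.1915 − 0.1044) / (0.551 × 1.1) = 0.42 × 0.1436 = 0.0603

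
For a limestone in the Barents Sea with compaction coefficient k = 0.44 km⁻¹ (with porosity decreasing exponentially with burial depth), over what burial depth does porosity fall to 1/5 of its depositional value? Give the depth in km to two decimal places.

phi/phi₀ = 1/5 ⇒ exp(−k·d) = 1/5 ⇒ d = ln(5) / k
d = 1.6094 / 0.44 = 3.658 km

3.66 km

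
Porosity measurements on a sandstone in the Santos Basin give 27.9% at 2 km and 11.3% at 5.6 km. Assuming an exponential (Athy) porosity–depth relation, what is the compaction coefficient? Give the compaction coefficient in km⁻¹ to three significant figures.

Athy: φ(z) = φ₀ e^(−cz) ⇒ φ₁/φ₂ = e^{c(z₂−z₁)} ⇒ c = ln(φ₁/φ₂)/(z₂−z₁)
c = ln(0.279/0.113) / (5.6 − 2) = ln(2.469) / 3.6 = 0.9038 / 3.6 = 0.2511 km⁻¹

0.251 km⁻¹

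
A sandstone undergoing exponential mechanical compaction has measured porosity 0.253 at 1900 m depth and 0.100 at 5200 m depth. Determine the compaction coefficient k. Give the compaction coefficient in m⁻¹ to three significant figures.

0.000281 m⁻¹

Working in km (1 km = 1000 m; k in km⁻¹ = k in m⁻¹ × 1000):
Athy: phi(z) = phi₀ e^(−kz) ⇒ phi₁/phi₂ = e^{k(z₂−z₁)} ⇒ k = ln(phi₁/phi₂)/(z₂−z₁)
k = ln(0.253/0.1) / (5.2 − 1.9) = ln(2.53) / 3.3 = 0.9282 / 3.3 = 0.2813 km⁻¹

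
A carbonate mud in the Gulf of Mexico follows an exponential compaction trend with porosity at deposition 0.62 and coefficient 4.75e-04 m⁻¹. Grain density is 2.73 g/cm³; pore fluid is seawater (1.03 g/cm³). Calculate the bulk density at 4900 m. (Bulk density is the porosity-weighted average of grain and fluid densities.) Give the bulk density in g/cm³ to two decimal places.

Working in km (1 km = 1000 m; c in km⁻¹ = c in m⁻¹ × 1000):
Porosity at depth: phi = 0.62·exp(−0.475×4.9) = 0.62×0.0975 = 0.0605
Bulk density: ρ_b = (1−phi)ρ_g + phi·ρ_f = 0.9395×2.73 + 0.0605×1.03
       = 2.565 + 0.062 = 2.627 g/cm³

2.63 g/cm³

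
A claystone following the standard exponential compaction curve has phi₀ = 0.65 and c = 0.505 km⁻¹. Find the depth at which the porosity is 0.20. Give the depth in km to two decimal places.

Invert Athy's law: z = ln(phi₀/phi) / c
z = ln(0.65/0.2) / 0.505 = ln(3.25) / 0.505 = 1.1787 / 0.505 = 2.334 km

2.33 km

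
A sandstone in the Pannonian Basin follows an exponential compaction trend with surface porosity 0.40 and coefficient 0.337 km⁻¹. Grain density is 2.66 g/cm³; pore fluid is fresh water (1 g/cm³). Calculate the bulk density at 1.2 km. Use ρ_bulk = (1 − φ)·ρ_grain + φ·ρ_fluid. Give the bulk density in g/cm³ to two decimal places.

Porosity at depth: phi = 0.4·exp(−0.337×1.2) = 0.4×0.6674 = 0.2670
Bulk density: ρ_b = (1−phi)ρ_g + phi·ρ_f = 0.7330×2.66 + 0.2670×1
       = 1.950 + 0.267 = 2.217 g/cm³

2.22 g/cm³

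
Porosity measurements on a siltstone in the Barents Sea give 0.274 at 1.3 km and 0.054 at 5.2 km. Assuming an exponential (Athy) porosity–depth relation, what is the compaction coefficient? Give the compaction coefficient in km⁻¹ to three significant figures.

0.416 km⁻¹

Athy: n(Z) = n₀ e^(−kZ) ⇒ n₁/n₂ = e^{k(Z₂−Z₁)} ⇒ k = ln(n₁/n₂)/(Z₂−Z₁)
k = ln(0.274/0.054) / (5.2 − 1.3) = ln(5.074) / 3.9 = 1.6241 / 3.9 = 0.4164 km⁻¹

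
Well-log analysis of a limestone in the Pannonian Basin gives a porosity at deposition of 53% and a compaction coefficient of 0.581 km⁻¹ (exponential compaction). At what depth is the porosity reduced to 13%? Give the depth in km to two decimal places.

Invert Athy's law: Z = ln(n₀/n) / β
Z = ln(0.53/0.13) / 0.581 = ln(4.077) / 0.581 = 1.4053 / 0.581 = 2.419 km

2.42 km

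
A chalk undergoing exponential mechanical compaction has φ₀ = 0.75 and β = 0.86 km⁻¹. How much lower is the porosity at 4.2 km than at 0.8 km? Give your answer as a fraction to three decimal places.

φ(0.8) = 0.75·e^(−0.86×0.8) = 0.3769
φ(4.2) = 0.75·e^(−0.86×4.2) = 0.0202
Δφ = 0.3769 − 0.0202 = 0.3567

0.357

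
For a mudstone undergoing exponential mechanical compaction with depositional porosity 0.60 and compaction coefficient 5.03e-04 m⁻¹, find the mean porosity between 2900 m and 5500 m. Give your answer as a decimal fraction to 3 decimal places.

Working in km (1 km = 1000 m; c in km⁻¹ = c in m⁻¹ × 1000):
⟨n⟩ = (1/(d₂−d₁)) ∫ n₀ e^(−cd) dd = n₀·(e^(−c·d₁) − e^(−c·d₂)) / (c·(d₂−d₁))
e^(−0.503×2.9) = 0.2325; e^(−0.503×5.5) = 0.0629
⟨n⟩ = 0.6 × (0.2325 − 0.0629) / (0.503 × 2.6) = 0.6 × 0.1297 = 0.0778

0.078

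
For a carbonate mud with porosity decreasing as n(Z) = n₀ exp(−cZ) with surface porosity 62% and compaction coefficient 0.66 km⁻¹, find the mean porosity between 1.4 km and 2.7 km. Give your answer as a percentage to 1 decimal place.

16.5%

⟨n⟩ = (1/(Z₂−Z₁)) ∫ n₀ e^(−cZ) dZ = n₀·(e^(−c·Z₁) − e^(−c·Z₂)) / (c·(Z₂−Z₁))
e^(−0.66×1.4) = 0.3969; e^(−0.66×2.7) = 0.1683
⟨n⟩ = 0.62 × (0.3969 − 0.1683) / (0.66 × 1.3) = 0.62 × 0.2665 = 0.1652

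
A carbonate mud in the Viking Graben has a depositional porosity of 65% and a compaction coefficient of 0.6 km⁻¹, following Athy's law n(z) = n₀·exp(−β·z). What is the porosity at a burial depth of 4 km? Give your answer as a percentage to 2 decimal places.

n = n₀·exp(−β·z) = 0.65 × exp(−0.6 × 4) = 0.65 × exp(−2.4)
  = 0.65 × 0.0907 = 0.0590

5.90%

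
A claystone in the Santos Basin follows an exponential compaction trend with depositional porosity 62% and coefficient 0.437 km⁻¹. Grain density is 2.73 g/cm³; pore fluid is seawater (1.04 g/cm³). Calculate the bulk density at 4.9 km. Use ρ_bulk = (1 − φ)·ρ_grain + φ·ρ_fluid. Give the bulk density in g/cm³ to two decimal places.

Porosity at depth: phi = 0.62·exp(−0.437×4.9) = 0.62×0.1175 = 0.0729
Bulk density: ρ_b = (1−phi)ρ_g + phi·ρ_f = 0.9271×2.73 + 0.0729×1.04
       = 2.531 + 0.076 = 2.607 g/cm³

2.61 g/cm³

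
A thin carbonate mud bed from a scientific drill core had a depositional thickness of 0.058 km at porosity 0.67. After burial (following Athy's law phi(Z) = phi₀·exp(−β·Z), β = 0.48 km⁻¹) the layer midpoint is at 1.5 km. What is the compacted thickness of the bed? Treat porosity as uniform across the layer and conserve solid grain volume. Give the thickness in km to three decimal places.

Porosity at 1.5 km: phi = 0.67·exp(−0.48×1.5) = 0.3261
Solid-volume conservation: h(1−phi) = h₀(1−phi₀) ⇒ h = h₀·(1−phi₀)/(1−phi)
h = 0.058 × (1 − 0.67)/(1 − 0.3261) = 0.058 × 0.4897 = 0.0284 km

0.028 km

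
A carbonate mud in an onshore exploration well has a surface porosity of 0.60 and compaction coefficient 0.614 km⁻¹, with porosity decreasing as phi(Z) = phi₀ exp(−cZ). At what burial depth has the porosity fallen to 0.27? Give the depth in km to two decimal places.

Invert Athy's law: Z = ln(phi₀/phi) / c
Z = ln(0.6/0.27) / 0.614 = ln(2.222) / 0.614 = 0.7985 / 0.614 = 1.301 km

1.30 km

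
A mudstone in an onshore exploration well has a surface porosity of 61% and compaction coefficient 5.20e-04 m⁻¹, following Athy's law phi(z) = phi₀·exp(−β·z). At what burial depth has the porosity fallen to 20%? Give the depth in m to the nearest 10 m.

Working in km (1 km = 1000 m; β in km⁻¹ = β in m⁻¹ × 1000):
Invert Athy's law: z = ln(phi₀/phi) / β
z = ln(0.61/0.2) / 0.52 = ln(3.05) / 0.52 = 1.1151 / 0.52 = 2.145 km

2140 m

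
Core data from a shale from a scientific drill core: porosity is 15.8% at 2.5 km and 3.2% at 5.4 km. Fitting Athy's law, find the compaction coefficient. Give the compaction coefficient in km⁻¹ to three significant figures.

0.551 km⁻¹

Athy: φ(d) = φ₀ e^(−cd) ⇒ φ₁/φ₂ = e^{c(d₂−d₁)} ⇒ c = ln(φ₁/φ₂)/(d₂−d₁)
c = ln(0.158/0.032) / (5.4 − 2.5) = ln(4.938) / 2.9 = 1.5969 / 2.9 = 0.5506 km⁻¹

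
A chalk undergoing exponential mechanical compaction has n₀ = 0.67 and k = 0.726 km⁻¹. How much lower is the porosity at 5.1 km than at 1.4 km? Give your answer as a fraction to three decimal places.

n(1.4) = 0.67·e^(−0.726×1.4) = 0.2425
n(5.1) = 0.67·e^(−0.726×5.1) = 0.0165
Δn = 0.2425 − 0.0165 = 0.2259

0.226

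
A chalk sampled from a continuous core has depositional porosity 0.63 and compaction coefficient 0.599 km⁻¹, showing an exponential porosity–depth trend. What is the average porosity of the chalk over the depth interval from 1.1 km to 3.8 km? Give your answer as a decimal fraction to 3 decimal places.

0.162

⟨φ⟩ = (1/(d₂−d₁)) ∫ φ₀ e^(−kd) dd = φ₀·(e^(−k·d₁) − e^(−k·d₂)) / (k·(d₂−d₁))
e^(−0.599×1.1) = 0.5174; e^(−0.599×3.8) = 0.1027
⟨φ⟩ = 0.63 × (0.5174 − 0.1027) / (0.599 × 2.7) = 0.63 × 0.2564 = 0.1616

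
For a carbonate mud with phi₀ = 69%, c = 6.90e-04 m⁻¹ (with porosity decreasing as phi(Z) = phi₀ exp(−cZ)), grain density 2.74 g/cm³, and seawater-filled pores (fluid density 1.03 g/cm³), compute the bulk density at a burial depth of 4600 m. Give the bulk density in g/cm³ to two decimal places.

Working in km (1 km = 1000 m; c in km⁻¹ = c in m⁻¹ × 1000):
Porosity at depth: phi = 0.69·exp(−0.69×4.6) = 0.69×0.0418 = 0.0289
Bulk density: ρ_b = (1−phi)ρ_g + phi·ρ_f = 0.9711×2.74 + 0.0289×1.03
       = 2.661 + 0.030 = 2.691 g/cm³

2.69 g/cm³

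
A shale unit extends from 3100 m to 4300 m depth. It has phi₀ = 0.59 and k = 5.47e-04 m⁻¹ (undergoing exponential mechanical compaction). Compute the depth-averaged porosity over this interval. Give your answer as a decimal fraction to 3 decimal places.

0.079

Working in km (1 km = 1000 m; k in km⁻¹ = k in m⁻¹ × 1000):
⟨phi⟩ = (1/(z₂−z₁)) ∫ phi₀ e^(−kz) dz = phi₀·(e^(−k·z₁) − e^(−k·z₂)) / (k·(z₂−z₁))
e^(−0.547×3.1) = 0.1835; e^(−0.547×4.3) = 0.0952
⟨phi⟩ = 0.59 × (0.1835 − 0.0952) / (0.547 × 1.2) = 0.59 × 0.1345 = 0.0794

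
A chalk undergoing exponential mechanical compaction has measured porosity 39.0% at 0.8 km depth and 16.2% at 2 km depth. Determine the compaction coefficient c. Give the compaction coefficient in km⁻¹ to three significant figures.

0.732 km⁻¹

Athy: φ(z) = φ₀ e^(−cz) ⇒ φ₁/φ₂ = e^{c(z₂−z₁)} ⇒ c = ln(φ₁/φ₂)/(z₂−z₁)
c = ln(0.39/0.162) / (2 − 0.8) = ln(2.407) / 1.2 = 0.8786 / 1.2 = 0.7321 km⁻¹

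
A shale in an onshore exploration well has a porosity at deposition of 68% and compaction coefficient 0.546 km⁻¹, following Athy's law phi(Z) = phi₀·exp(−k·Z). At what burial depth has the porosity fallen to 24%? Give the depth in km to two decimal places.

1.91 km

Invert Athy's law: Z = ln(phi₀/phi) / k
Z = ln(0.68/0.24) / 0.546 = ln(2.833) / 0.546 = 1.0415 / 0.546 = 1.907 km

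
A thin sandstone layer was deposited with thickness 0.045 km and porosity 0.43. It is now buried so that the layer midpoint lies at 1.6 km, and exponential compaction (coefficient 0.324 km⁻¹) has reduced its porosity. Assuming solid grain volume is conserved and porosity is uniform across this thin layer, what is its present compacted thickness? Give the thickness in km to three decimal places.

0.034 km

Porosity at 1.6 km: φ = 0.43·exp(−0.324×1.6) = 0.2561
Solid-volume conservation: h(1−φ) = h₀(1−φ₀) ⇒ h = h₀·(1−φ₀)/(1−φ)
h = 0.045 × (1 − 0.43)/(1 − 0.2561) = 0.045 × 0.7662 = 0.0345 km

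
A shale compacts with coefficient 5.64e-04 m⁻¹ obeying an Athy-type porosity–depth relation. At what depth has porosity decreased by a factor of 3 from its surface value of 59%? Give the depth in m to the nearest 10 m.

1950 m

Working in km (1 km = 1000 m; β in km⁻¹ = β in m⁻¹ × 1000):
phi/phi₀ = 1/3 ⇒ exp(−β·z) = 1/3 ⇒ z = ln(3) / β
z = 1.0986 / 0.564 = 1.948 km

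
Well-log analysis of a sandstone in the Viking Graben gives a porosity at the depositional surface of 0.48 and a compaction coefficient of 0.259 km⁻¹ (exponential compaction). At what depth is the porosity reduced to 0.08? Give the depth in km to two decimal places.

6.92 km

Invert Athy's law: z = ln(n₀/n) / β
z = ln(0.48/0.08) / 0.259 = ln(6) / 0.259 = 1.7918 / 0.259 = 6.918 km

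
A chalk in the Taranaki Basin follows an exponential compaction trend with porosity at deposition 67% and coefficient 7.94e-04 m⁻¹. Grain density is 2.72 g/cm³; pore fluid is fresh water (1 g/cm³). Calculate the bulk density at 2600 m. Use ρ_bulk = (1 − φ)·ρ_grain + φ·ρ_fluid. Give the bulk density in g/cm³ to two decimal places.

2.57 g/cm³

Working in km (1 km = 1000 m; β in km⁻¹ = β in m⁻¹ × 1000):
Porosity at depth: φ = 0.67·exp(−0.794×2.6) = 0.67×0.1269 = 0.0850
Bulk density: ρ_b = (1−φ)ρ_g + φ·ρ_f = 0.9150×2.72 + 0.0850×1
       = 2.489 + 0.085 = 2.574 g/cm³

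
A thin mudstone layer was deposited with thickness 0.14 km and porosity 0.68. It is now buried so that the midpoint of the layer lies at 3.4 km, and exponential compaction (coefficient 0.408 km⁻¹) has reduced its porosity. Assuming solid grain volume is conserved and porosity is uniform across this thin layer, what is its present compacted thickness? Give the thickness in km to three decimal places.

Porosity at 3.4 km: n = 0.68·exp(−0.408×3.4) = 0.1698
Solid-volume conservation: h(1−n) = h₀(1−n₀) ⇒ h = h₀·(1−n₀)/(1−n)
h = 0.14 × (1 − 0.68)/(1 − 0.1698) = 0.14 × 0.3855 = 0.0540 km

0.054 km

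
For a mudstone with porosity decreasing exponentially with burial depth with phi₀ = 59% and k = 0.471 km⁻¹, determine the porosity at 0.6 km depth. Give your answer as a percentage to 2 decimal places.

44.48%

phi = phi₀·exp(−k·d) = 0.59 × exp(−0.471 × 0.6) = 0.59 × exp(−0.2826)
  = 0.59 × 0.7538 = 0.4448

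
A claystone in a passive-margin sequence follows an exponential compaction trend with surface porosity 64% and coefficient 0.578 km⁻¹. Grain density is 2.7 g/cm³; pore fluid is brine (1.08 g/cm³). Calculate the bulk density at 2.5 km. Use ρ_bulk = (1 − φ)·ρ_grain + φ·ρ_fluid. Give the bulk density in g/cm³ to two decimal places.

Porosity at depth: φ = 0.64·exp(−0.578×2.5) = 0.64×0.2357 = 0.1509
Bulk density: ρ_b = (1−φ)ρ_g + φ·ρ_f = 0.8491×2.7 + 0.1509×1.08
       = 2.293 + 0.163 = 2.456 g/cm³

2.46 g/cm³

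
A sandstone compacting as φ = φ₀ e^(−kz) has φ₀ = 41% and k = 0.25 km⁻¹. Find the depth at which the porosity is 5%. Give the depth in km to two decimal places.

8.42 km

Invert Athy's law: z = ln(φ₀/φ) / k
z = ln(0.41/0.05) / 0.25 = ln(8.2) / 0.25 = 2.1041 / 0.25 = 8.417 km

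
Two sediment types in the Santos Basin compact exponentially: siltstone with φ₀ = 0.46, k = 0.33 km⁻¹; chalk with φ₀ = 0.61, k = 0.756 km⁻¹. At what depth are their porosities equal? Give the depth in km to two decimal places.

0.66 km

Set φ₀ₐ e^(−kₐZ) = φ₀ᵦ e^(−kᵦZ) ⇒ ln(φ₀ₐ/φ₀ᵦ) = (kₐ − kᵦ)·Z
Z = ln(0.46/0.61) / (0.33 − 0.756) = -0.2822 / -0.426 = 0.663 km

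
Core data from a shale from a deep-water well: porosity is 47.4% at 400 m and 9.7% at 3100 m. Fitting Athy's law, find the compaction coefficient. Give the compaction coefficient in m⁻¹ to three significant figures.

Working in km (1 km = 1000 m; k in km⁻¹ = k in m⁻¹ × 1000):
Athy: n(z) = n₀ e^(−kz) ⇒ n₁/n₂ = e^{k(z₂−z₁)} ⇒ k = ln(n₁/n₂)/(z₂−z₁)
k = ln(0.474/0.097) / (3.1 − 0.4) = ln(4.887) / 2.7 = 1.5865 / 2.7 = 0.5876 km⁻¹

0.000588 m⁻¹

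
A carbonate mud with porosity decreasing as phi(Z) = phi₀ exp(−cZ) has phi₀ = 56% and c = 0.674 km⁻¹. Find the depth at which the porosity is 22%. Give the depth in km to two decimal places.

Invert Athy's law: Z = ln(phi₀/phi) / c
Z = ln(0.56/0.22) / 0.674 = ln(2.545) / 0.674 = 0.9343 / 0.674 = 1.386 km

1.39 km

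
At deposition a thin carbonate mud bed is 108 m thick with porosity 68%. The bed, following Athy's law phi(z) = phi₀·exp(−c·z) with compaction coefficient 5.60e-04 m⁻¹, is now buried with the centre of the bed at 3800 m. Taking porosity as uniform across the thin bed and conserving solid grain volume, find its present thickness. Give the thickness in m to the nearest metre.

38 m

Working in km (1 km = 1000 m; c in km⁻¹ = c in m⁻¹ × 1000):
Porosity at 3.8 km: phi = 0.68·exp(−0.56×3.8) = 0.0810
Solid-volume conservation: h(1−phi) = h₀(1−phi₀) ⇒ h = h₀·(1−phi₀)/(1−phi)
h = 0.108 × (1 − 0.68)/(1 − 0.0810) = 0.108 × 0.3482 = 0.0376 km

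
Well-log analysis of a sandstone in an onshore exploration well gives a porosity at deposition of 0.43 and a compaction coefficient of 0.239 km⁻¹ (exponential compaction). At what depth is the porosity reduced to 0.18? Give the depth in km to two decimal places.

3.64 km

Invert Athy's law: z = ln(φ₀/φ) / β
z = ln(0.43/0.18) / 0.239 = ln(2.389) / 0.239 = 0.8708 / 0.239 = 3.644 km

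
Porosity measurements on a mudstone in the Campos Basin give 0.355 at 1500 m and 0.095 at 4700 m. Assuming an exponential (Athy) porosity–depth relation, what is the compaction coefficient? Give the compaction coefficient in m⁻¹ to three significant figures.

0.000412 m⁻¹

Working in km (1 km = 1000 m; β in km⁻¹ = β in m⁻¹ × 1000):
Athy: φ(Z) = φ₀ e^(−βZ) ⇒ φ₁/φ₂ = e^{β(Z₂−Z₁)} ⇒ β = ln(φ₁/φ₂)/(Z₂−Z₁)
β = ln(0.355/0.095) / (4.7 − 1.5) = ln(3.737) / 3.2 = 1.3182 / 3.2 = 0.412 km⁻¹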